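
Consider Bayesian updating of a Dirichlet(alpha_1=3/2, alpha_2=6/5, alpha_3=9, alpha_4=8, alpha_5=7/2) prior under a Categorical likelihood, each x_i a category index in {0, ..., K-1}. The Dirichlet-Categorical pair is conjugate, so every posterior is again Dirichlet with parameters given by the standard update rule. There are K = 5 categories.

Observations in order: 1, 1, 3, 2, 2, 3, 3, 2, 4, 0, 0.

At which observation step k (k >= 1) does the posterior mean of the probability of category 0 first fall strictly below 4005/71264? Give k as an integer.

obs 1: x=1 → posterior Dirichlet(3/2, 11/5, 9, 8, 7/2)
obs 2: x=1 → posterior Dirichlet(3/2, 16/5, 9, 8, 7/2)
obs 3: x=3 → posterior Dirichlet(3/2, 16/5, 9, 9, 7/2)
obs 4: x=2 → posterior Dirichlet(3/2, 16/5, 10, 9, 7/2)
obs 5: x=2 → posterior Dirichlet(3/2, 16/5, 11, 9, 7/2)
obs 6: x=3 → posterior Dirichlet(3/2, 16/5, 11, 10, 7/2)
obs 7: x=3 → posterior Dirichlet(3/2, 16/5, 11, 11, 7/2)
obs 8: x=2 → posterior Dirichlet(3/2, 16/5, 12, 11, 7/2)
obs 9: x=4 → posterior Dirichlet(3/2, 16/5, 12, 11, 9/2)
obs 10: x=0 → posterior Dirichlet(5/2, 16/5, 12, 11, 9/2)
obs 11: x=0 → posterior Dirichlet(7/2, 16/5, 12, 11, 9/2)

k = 4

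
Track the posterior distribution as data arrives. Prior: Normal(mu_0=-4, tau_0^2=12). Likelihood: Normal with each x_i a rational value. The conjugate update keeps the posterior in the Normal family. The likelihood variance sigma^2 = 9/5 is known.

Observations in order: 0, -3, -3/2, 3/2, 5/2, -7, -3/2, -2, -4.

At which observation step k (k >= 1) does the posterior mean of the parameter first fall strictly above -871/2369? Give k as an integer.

k = 5

obs 1: x=0 → posterior Normal(-12/23, 36/23)
obs 2: x=-3 → posterior Normal(-72/43, 36/43)
obs 3: x=-3/2 → posterior Normal(-34/21, 4/7)
obs 4: x=3/2 → posterior Normal(-72/83, 36/83)
obs 5: x=5/2 → posterior Normal(-22/103, 36/103)
obs 6: x=-7 → posterior Normal(-54/41, 12/41)
obs 7: x=-3/2 → posterior Normal(-192/143, 36/143)
obs 8: x=-2 → posterior Normal(-232/163, 36/163)
obs 9: x=-4 → posterior Normal(-104/61, 12/61)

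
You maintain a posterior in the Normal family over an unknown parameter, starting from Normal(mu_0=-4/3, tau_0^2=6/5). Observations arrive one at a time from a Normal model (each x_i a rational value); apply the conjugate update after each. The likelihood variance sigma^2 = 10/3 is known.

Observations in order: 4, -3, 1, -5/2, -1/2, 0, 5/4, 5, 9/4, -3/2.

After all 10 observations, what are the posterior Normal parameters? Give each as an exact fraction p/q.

mu_0=62/345, tau_0^2=6/23

obs 1: x=4 → posterior Normal(4/51, 15/17)
obs 2: x=-3 → posterior Normal(-73/129, 30/43)
obs 3: x=1 → posterior Normal(-23/78, 15/26)
obs 4: x=-5/2 → posterior Normal(-227/366, 30/61)
obs 5: x=-1/2 → posterior Normal(-127/210, 3/7)
obs 6: x=0 → posterior Normal(-127/237, 30/79)
obs 7: x=5/4 → posterior Normal(-373/1056, 15/44)
obs 8: x=5 → posterior Normal(167/1164, 30/97)
obs 9: x=9/4 → posterior Normal(205/636, 15/53)
obs 10: x=-3/2 → posterior Normal(62/345, 6/23)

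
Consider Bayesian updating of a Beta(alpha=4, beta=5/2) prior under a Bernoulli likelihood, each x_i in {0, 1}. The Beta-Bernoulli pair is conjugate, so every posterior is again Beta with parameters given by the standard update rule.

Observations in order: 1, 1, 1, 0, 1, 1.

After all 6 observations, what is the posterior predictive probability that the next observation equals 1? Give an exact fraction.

obs 1: x=1 → posterior Beta(5, 5/2)
obs 2: x=1 → posterior Beta(6, 5/2)
obs 3: x=1 → posterior Beta(7, 5/2)
obs 4: x=0 → posterior Beta(7, 7/2)
obs 5: x=1 → posterior Beta(8, 7/2)
obs 6: x=1 → posterior Beta(9, 7/2)

18/25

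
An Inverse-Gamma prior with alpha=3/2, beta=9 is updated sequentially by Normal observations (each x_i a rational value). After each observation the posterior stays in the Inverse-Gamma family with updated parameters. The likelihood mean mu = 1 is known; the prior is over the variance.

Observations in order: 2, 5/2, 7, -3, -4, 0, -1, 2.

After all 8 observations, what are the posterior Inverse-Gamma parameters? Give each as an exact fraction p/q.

alpha=11/2, beta=417/8

obs 1: x=2 → posterior Inverse-Gamma(2, 19/2)
obs 2: x=5/2 → posterior Inverse-Gamma(5/2, 85/8)
obs 3: x=7 → posterior Inverse-Gamma(3, 229/8)
obs 4: x=-3 → posterior Inverse-Gamma(7/2, 293/8)
obs 5: x=-4 → posterior Inverse-Gamma(4, 393/8)
obs 6: x=0 → posterior Inverse-Gamma(9/2, 397/8)
obs 7: x=-1 → posterior Inverse-Gamma(5, 413/8)
obs 8: x=2 → posterior Inverse-Gamma(11/2, 417/8)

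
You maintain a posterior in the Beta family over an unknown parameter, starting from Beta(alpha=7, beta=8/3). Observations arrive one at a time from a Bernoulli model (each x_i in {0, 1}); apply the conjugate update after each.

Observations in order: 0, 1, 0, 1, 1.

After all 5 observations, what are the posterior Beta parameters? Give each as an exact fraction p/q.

alpha=10, beta=14/3

obs 1: x=0 → posterior Beta(7, 11/3)
obs 2: x=1 → posterior Beta(8, 11/3)
obs 3: x=0 → posterior Beta(8, 14/3)
obs 4: x=1 → posterior Beta(9, 14/3)
obs 5: x=1 → posterior Beta(10, 14/3)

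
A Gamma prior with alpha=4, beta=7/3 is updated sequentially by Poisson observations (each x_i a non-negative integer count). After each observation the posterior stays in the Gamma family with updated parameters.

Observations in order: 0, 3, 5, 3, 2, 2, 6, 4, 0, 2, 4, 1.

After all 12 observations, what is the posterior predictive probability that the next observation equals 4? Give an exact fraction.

obs 1: x=0 → posterior Gamma(4, 10/3)
obs 2: x=3 → posterior Gamma(7, 13/3)
obs 3: x=5 → posterior Gamma(12, 16/3)
obs 4: x=3 → posterior Gamma(15, 19/3)
obs 5: x=2 → posterior Gamma(17, 22/3)
obs 6: x=2 → posterior Gamma(19, 25/3)
obs 7: x=6 → posterior Gamma(25, 28/3)
obs 8: x=4 → posterior Gamma(29, 31/3)
obs 9: x=0 → posterior Gamma(29, 34/3)
obs 10: x=2 → posterior Gamma(31, 37/3)
obs 11: x=4 → posterior Gamma(35, 40/3)
obs 12: x=1 → posterior Gamma(36, 43/3)

425099512095786853395034403234455766809896418589748634999600707531/3238271571766698647339965484615566548083418922349006074474896818176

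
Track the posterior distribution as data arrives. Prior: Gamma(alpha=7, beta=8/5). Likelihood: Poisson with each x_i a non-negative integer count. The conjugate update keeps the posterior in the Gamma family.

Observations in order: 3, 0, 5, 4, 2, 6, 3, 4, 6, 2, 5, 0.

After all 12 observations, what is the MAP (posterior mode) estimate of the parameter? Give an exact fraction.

115/34

obs 1: x=3 → posterior Gamma(10, 13/5)
obs 2: x=0 → posterior Gamma(10, 18/5)
obs 3: x=5 → posterior Gamma(15, 23/5)
obs 4: x=4 → posterior Gamma(19, 28/5)
obs 5: x=2 → posterior Gamma(21, 33/5)
obs 6: x=6 → posterior Gamma(27, 38/5)
obs 7: x=3 → posterior Gamma(30, 43/5)
obs 8: x=4 → posterior Gamma(34, 48/5)
obs 9: x=6 → posterior Gamma(40, 53/5)
obs 10: x=2 → posterior Gamma(42, 58/5)
obs 11: x=5 → posterior Gamma(47, 63/5)
obs 12: x=0 → posterior Gamma(47, 68/5)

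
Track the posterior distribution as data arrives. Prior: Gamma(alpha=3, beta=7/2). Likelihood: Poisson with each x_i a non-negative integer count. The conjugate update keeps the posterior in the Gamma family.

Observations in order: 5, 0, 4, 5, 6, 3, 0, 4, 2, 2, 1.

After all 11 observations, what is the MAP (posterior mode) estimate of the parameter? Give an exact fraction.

68/29

obs 1: x=5 → posterior Gamma(8, 9/2)
obs 2: x=0 → posterior Gamma(8, 11/2)
obs 3: x=4 → posterior Gamma(12, 13/2)
obs 4: x=5 → posterior Gamma(17, 15/2)
obs 5: x=6 → posterior Gamma(23, 17/2)
obs 6: x=3 → posterior Gamma(26, 19/2)
obs 7: x=0 → posterior Gamma(26, 21/2)
obs 8: x=4 → posterior Gamma(30, 23/2)
obs 9: x=2 → posterior Gamma(32, 25/2)
obs 10: x=2 → posterior Gamma(34, 27/2)
obs 11: x=1 → posterior Gamma(35, 29/2)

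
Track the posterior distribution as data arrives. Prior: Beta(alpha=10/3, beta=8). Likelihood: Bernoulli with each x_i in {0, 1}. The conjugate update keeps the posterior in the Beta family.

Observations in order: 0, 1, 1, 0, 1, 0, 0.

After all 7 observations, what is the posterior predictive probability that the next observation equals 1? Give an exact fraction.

obs 1: x=0 → posterior Beta(10/3, 9)
obs 2: x=1 → posterior Beta(13/3, 9)
obs 3: x=1 → posterior Beta(16/3, 9)
obs 4: x=0 → posterior Beta(16/3, 10)
obs 5: x=1 → posterior Beta(19/3, 10)
obs 6: x=0 → posterior Beta(19/3, 11)
obs 7: x=0 → posterior Beta(19/3, 12)

19/55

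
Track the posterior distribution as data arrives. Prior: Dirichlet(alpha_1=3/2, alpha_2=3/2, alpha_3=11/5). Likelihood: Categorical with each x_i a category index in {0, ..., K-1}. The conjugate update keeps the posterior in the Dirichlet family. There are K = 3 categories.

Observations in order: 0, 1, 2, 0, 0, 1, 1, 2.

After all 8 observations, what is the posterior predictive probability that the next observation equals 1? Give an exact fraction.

obs 1: x=0 → posterior Dirichlet(5/2, 3/2, 11/5)
obs 2: x=1 → posterior Dirichlet(5/2, 5/2, 11/5)
obs 3: x=2 → posterior Dirichlet(5/2, 5/2, 16/5)
obs 4: x=0 → posterior Dirichlet(7/2, 5/2, 16/5)
obs 5: x=0 → posterior Dirichlet(9/2, 5/2, 16/5)
obs 6: x=1 → posterior Dirichlet(9/2, 7/2, 16/5)
obs 7: x=1 → posterior Dirichlet(9/2, 9/2, 16/5)
obs 8: x=2 → posterior Dirichlet(9/2, 9/2, 21/5)

15/44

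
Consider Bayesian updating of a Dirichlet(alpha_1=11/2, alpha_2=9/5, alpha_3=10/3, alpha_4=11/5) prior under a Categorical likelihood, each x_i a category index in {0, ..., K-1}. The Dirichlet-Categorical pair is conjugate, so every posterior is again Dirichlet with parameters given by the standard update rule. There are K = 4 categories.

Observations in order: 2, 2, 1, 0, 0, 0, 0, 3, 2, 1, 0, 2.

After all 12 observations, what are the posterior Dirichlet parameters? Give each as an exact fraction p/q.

obs 1: x=2 → posterior Dirichlet(11/2, 9/5, 13/3, 11/5)
obs 2: x=2 → posterior Dirichlet(11/2, 9/5, 16/3, 11/5)
obs 3: x=1 → posterior Dirichlet(11/2, 14/5, 16/3, 11/5)
obs 4: x=0 → posterior Dirichlet(13/2, 14/5, 16/3, 11/5)
obs 5: x=0 → posterior Dirichlet(15/2, 14/5, 16/3, 11/5)
obs 6: x=0 → posterior Dirichlet(17/2, 14/5, 16/3, 11/5)
obs 7: x=0 → posterior Dirichlet(19/2, 14/5, 16/3, 11/5)
obs 8: x=3 → posterior Dirichlet(19/2, 14/5, 16/3, 16/5)
obs 9: x=2 → posterior Dirichlet(19/2, 14/5, 19/3, 16/5)
obs 10: x=1 → posterior Dirichlet(19/2, 19/5, 19/3, 16/5)
obs 11: x=0 → posterior Dirichlet(21/2, 19/5, 19/3, 16/5)
obs 12: x=2 → posterior Dirichlet(21/2, 19/5, 22/3, 16/5)

alpha_1=21/2, alpha_2=19/5, alpha_3=22/3, alpha_4=16/5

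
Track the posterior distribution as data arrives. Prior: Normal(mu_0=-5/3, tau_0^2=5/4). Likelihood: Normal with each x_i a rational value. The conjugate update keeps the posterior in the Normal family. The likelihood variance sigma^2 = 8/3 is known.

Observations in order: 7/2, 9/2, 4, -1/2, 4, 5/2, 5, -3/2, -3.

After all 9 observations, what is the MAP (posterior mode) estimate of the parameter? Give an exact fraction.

obs 1: x=7/2 → posterior Normal(-5/282, 40/47)
obs 2: x=9/2 → posterior Normal(100/93, 20/31)
obs 3: x=4 → posterior Normal(380/231, 40/77)
obs 4: x=-1/2 → posterior Normal(715/552, 10/23)
obs 5: x=4 → posterior Normal(1075/642, 40/107)
obs 6: x=5/2 → posterior Normal(325/183, 20/61)
obs 7: x=5 → posterior Normal(875/411, 40/137)
obs 8: x=-3/2 → posterior Normal(85/48, 5/19)
obs 9: x=-3 → posterior Normal(1345/1002, 40/167)

1345/1002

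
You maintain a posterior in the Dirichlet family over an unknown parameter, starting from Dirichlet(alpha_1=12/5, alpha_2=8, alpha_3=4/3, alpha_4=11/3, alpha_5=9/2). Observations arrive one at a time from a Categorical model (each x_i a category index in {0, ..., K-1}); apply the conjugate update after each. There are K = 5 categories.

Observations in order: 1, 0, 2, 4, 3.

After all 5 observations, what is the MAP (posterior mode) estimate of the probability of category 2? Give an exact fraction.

obs 1: x=1 → posterior Dirichlet(12/5, 9, 4/3, 11/3, 9/2)
obs 2: x=0 → posterior Dirichlet(17/5, 9, 4/3, 11/3, 9/2)
obs 3: x=2 → posterior Dirichlet(17/5, 9, 7/3, 11/3, 9/2)
obs 4: x=4 → posterior Dirichlet(17/5, 9, 7/3, 11/3, 11/2)
obs 5: x=3 → posterior Dirichlet(17/5, 9, 7/3, 14/3, 11/2)

40/597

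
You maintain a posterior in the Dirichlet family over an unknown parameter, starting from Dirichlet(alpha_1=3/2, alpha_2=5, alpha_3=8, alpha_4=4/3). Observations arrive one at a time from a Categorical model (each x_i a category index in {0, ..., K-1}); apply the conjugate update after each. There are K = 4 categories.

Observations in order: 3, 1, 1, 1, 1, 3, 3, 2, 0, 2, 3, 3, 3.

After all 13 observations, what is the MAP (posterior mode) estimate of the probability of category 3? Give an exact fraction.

obs 1: x=3 → posterior Dirichlet(3/2, 5, 8, 7/3)
obs 2: x=1 → posterior Dirichlet(3/2, 6, 8, 7/3)
obs 3: x=1 → posterior Dirichlet(3/2, 7, 8, 7/3)
obs 4: x=1 → posterior Dirichlet(3/2, 8, 8, 7/3)
obs 5: x=1 → posterior Dirichlet(3/2, 9, 8, 7/3)
obs 6: x=3 → posterior Dirichlet(3/2, 9, 8, 10/3)
obs 7: x=3 → posterior Dirichlet(3/2, 9, 8, 13/3)
obs 8: x=2 → posterior Dirichlet(3/2, 9, 9, 13/3)
obs 9: x=0 → posterior Dirichlet(5/2, 9, 9, 13/3)
obs 10: x=2 → posterior Dirichlet(5/2, 9, 10, 13/3)
obs 11: x=3 → posterior Dirichlet(5/2, 9, 10, 16/3)
obs 12: x=3 → posterior Dirichlet(5/2, 9, 10, 19/3)
obs 13: x=3 → posterior Dirichlet(5/2, 9, 10, 22/3)

38/149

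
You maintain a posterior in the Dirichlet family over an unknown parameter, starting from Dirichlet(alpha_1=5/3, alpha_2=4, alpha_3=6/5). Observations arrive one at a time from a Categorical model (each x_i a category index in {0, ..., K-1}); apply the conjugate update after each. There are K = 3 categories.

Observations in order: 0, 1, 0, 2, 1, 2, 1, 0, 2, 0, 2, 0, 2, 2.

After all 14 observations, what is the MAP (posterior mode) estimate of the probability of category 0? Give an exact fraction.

85/268

obs 1: x=0 → posterior Dirichlet(8/3, 4, 6/5)
obs 2: x=1 → posterior Dirichlet(8/3, 5, 6/5)
obs 3: x=0 → posterior Dirichlet(11/3, 5, 6/5)
obs 4: x=2 → posterior Dirichlet(11/3, 5, 11/5)
obs 5: x=1 → posterior Dirichlet(11/3, 6, 11/5)
obs 6: x=2 → posterior Dirichlet(11/3, 6, 16/5)
obs 7: x=1 → posterior Dirichlet(11/3, 7, 16/5)
obs 8: x=0 → posterior Dirichlet(14/3, 7, 16/5)
obs 9: x=2 → posterior Dirichlet(14/3, 7, 21/5)
obs 10: x=0 → posterior Dirichlet(17/3, 7, 21/5)
obs 11: x=2 → posterior Dirichlet(17/3, 7, 26/5)
obs 12: x=0 → posterior Dirichlet(20/3, 7, 26/5)
obs 13: x=2 → posterior Dirichlet(20/3, 7, 31/5)
obs 14: x=2 → posterior Dirichlet(20/3, 7, 36/5)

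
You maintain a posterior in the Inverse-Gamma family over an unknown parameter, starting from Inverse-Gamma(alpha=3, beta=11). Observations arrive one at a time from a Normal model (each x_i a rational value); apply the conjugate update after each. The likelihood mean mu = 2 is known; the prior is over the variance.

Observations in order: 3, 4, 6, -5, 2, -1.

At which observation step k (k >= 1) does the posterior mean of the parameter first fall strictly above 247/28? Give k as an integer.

obs 1: x=3 → posterior Inverse-Gamma(7/2, 23/2)
obs 2: x=4 → posterior Inverse-Gamma(4, 27/2)
obs 3: x=6 → posterior Inverse-Gamma(9/2, 43/2)
obs 4: x=-5 → posterior Inverse-Gamma(5, 46)
obs 5: x=2 → posterior Inverse-Gamma(11/2, 46)
obs 6: x=-1 → posterior Inverse-Gamma(6, 101/2)

k = 4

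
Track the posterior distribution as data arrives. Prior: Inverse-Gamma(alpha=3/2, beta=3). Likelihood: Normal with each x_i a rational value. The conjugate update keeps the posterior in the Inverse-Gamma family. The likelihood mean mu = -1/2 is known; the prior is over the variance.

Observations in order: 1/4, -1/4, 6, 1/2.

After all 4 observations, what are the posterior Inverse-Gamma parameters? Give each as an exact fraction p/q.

alpha=7/2, beta=399/16

obs 1: x=1/4 → posterior Inverse-Gamma(2, 105/32)
obs 2: x=-1/4 → posterior Inverse-Gamma(5/2, 53/16)
obs 3: x=6 → posterior Inverse-Gamma(3, 391/16)
obs 4: x=1/2 → posterior Inverse-Gamma(7/2, 399/16)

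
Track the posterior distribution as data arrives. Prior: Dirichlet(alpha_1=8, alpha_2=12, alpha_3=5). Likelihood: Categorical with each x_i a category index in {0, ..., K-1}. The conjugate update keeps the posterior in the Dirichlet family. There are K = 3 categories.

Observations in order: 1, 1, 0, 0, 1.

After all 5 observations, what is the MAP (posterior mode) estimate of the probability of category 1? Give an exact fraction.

obs 1: x=1 → posterior Dirichlet(8, 13, 5)
obs 2: x=1 → posterior Dirichlet(8, 14, 5)
obs 3: x=0 → posterior Dirichlet(9, 14, 5)
obs 4: x=0 → posterior Dirichlet(10, 14, 5)
obs 5: x=1 → posterior Dirichlet(10, 15, 5)

14/27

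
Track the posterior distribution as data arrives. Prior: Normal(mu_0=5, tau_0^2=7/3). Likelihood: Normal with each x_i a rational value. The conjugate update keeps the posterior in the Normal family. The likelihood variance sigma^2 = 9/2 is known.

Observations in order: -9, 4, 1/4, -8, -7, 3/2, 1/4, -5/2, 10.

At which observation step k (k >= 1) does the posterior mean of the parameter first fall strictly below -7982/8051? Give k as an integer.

obs 1: x=-9 → posterior Normal(9/41, 63/41)
obs 2: x=4 → posterior Normal(13/11, 63/55)
obs 3: x=1/4 → posterior Normal(137/138, 21/23)
obs 4: x=-8 → posterior Normal(-87/166, 63/83)
obs 5: x=-7 → posterior Normal(-283/194, 63/97)
obs 6: x=3/2 → posterior Normal(-241/222, 21/37)
obs 7: x=1/4 → posterior Normal(-117/125, 63/125)
obs 8: x=-5/2 → posterior Normal(-152/139, 63/139)
obs 9: x=10 → posterior Normal(-4/51, 7/17)

k = 5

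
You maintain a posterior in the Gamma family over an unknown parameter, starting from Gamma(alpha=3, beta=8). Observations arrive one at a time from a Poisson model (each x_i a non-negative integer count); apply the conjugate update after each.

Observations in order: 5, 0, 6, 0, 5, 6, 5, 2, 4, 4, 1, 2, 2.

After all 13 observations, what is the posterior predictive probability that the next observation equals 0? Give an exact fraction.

obs 1: x=5 → posterior Gamma(8, 9)
obs 2: x=0 → posterior Gamma(8, 10)
obs 3: x=6 → posterior Gamma(14, 11)
obs 4: x=0 → posterior Gamma(14, 12)
obs 5: x=5 → posterior Gamma(19, 13)
obs 6: x=6 → posterior Gamma(25, 14)
obs 7: x=5 → posterior Gamma(30, 15)
obs 8: x=2 → posterior Gamma(32, 16)
obs 9: x=4 → posterior Gamma(36, 17)
obs 10: x=4 → posterior Gamma(40, 18)
obs 11: x=1 → posterior Gamma(41, 19)
obs 12: x=2 → posterior Gamma(43, 20)
obs 13: x=2 → posterior Gamma(45, 21)

316131857427306285125283746813957016869585062394683021916901/2564605899711604091646365952885405066620930733930286239711232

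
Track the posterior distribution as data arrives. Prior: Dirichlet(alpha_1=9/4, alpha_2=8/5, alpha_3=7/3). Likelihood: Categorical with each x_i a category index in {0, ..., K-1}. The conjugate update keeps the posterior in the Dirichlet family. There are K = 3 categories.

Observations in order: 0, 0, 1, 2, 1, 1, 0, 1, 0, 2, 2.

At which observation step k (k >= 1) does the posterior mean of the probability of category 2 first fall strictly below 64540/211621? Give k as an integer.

k = 2

obs 1: x=0 → posterior Dirichlet(13/4, 8/5, 7/3)
obs 2: x=0 → posterior Dirichlet(17/4, 8/5, 7/3)
obs 3: x=1 → posterior Dirichlet(17/4, 13/5, 7/3)
obs 4: x=2 → posterior Dirichlet(17/4, 13/5, 10/3)
obs 5: x=1 → posterior Dirichlet(17/4, 18/5, 10/3)
obs 6: x=1 → posterior Dirichlet(17/4, 23/5, 10/3)
obs 7: x=0 → posterior Dirichlet(21/4, 23/5, 10/3)
obs 8: x=1 → posterior Dirichlet(21/4, 28/5, 10/3)
obs 9: x=0 → posterior Dirichlet(25/4, 28/5, 10/3)
obs 10: x=2 → posterior Dirichlet(25/4, 28/5, 13/3)
obs 11: x=2 → posterior Dirichlet(25/4, 28/5, 16/3)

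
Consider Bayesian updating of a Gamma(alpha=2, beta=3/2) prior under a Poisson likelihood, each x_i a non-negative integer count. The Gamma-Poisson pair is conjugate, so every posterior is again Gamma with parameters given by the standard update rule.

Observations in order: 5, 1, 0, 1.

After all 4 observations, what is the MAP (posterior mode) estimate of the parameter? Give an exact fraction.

obs 1: x=5 → posterior Gamma(7, 5/2)
obs 2: x=1 → posterior Gamma(8, 7/2)
obs 3: x=0 → posterior Gamma(8, 9/2)
obs 4: x=1 → posterior Gamma(9, 11/2)

16/11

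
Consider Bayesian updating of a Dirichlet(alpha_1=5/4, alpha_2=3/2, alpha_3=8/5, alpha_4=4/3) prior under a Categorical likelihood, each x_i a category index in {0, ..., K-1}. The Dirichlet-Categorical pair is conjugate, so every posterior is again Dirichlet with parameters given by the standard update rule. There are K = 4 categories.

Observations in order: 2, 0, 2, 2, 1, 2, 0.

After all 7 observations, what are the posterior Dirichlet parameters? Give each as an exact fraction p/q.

alpha_1=13/4, alpha_2=5/2, alpha_3=28/5, alpha_4=4/3

obs 1: x=2 → posterior Dirichlet(5/4, 3/2, 13/5, 4/3)
obs 2: x=0 → posterior Dirichlet(9/4, 3/2, 13/5, 4/3)
obs 3: x=2 → posterior Dirichlet(9/4, 3/2, 18/5, 4/3)
obs 4: x=2 → posterior Dirichlet(9/4, 3/2, 23/5, 4/3)
obs 5: x=1 → posterior Dirichlet(9/4, 5/2, 23/5, 4/3)
obs 6: x=2 → posterior Dirichlet(9/4, 5/2, 28/5, 4/3)
obs 7: x=0 → posterior Dirichlet(13/4, 5/2, 28/5, 4/3)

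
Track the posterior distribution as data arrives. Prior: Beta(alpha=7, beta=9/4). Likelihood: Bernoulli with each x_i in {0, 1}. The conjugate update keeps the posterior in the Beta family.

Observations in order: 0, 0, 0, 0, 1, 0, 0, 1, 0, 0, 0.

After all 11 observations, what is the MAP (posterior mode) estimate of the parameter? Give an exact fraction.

32/73

obs 1: x=0 → posterior Beta(7, 13/4)
obs 2: x=0 → posterior Beta(7, 17/4)
obs 3: x=0 → posterior Beta(7, 21/4)
obs 4: x=0 → posterior Beta(7, 25/4)
obs 5: x=1 → posterior Beta(8, 25/4)
obs 6: x=0 → posterior Beta(8, 29/4)
obs 7: x=0 → posterior Beta(8, 33/4)
obs 8: x=1 → posterior Beta(9, 33/4)
obs 9: x=0 → posterior Beta(9, 37/4)
obs 10: x=0 → posterior Beta(9, 41/4)
obs 11: x=0 → posterior Beta(9, 45/4)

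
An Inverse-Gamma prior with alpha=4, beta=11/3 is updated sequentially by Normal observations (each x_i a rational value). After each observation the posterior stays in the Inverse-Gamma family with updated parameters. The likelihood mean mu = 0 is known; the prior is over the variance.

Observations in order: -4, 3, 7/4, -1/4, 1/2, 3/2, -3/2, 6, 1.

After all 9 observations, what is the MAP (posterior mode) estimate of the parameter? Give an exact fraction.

1853/456

obs 1: x=-4 → posterior Inverse-Gamma(9/2, 35/3)
obs 2: x=3 → posterior Inverse-Gamma(5, 97/6)
obs 3: x=7/4 → posterior Inverse-Gamma(11/2, 1699/96)
obs 4: x=-1/4 → posterior Inverse-Gamma(6, 851/48)
obs 5: x=1/2 → posterior Inverse-Gamma(13/2, 857/48)
obs 6: x=3/2 → posterior Inverse-Gamma(7, 911/48)
obs 7: x=-3/2 → posterior Inverse-Gamma(15/2, 965/48)
obs 8: x=6 → posterior Inverse-Gamma(8, 1829/48)
obs 9: x=1 → posterior Inverse-Gamma(17/2, 1853/48)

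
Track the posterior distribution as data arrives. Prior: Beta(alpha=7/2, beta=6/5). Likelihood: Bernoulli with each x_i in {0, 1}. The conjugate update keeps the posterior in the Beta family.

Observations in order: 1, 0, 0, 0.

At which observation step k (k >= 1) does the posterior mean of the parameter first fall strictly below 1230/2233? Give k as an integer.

obs 1: x=1 → posterior Beta(9/2, 6/5)
obs 2: x=0 → posterior Beta(9/2, 11/5)
obs 3: x=0 → posterior Beta(9/2, 16/5)
obs 4: x=0 → posterior Beta(9/2, 21/5)

k = 4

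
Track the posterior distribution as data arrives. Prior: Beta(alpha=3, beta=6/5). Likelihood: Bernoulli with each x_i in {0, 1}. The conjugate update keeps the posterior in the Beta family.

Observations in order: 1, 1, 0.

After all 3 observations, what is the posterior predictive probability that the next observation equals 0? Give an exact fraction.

obs 1: x=1 → posterior Beta(4, 6/5)
obs 2: x=1 → posterior Beta(5, 6/5)
obs 3: x=0 → posterior Beta(5, 11/5)

11/36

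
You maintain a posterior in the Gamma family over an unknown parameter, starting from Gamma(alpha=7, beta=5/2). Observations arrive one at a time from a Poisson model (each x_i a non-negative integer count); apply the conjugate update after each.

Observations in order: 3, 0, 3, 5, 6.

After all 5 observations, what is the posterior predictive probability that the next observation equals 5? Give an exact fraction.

52942609492020950317382812500000000/481968572106750915091411825223071697

obs 1: x=3 → posterior Gamma(10, 7/2)
obs 2: x=0 → posterior Gamma(10, 9/2)
obs 3: x=3 → posterior Gamma(13, 11/2)
obs 4: x=5 → posterior Gamma(18, 13/2)
obs 5: x=6 → posterior Gamma(24, 15/2)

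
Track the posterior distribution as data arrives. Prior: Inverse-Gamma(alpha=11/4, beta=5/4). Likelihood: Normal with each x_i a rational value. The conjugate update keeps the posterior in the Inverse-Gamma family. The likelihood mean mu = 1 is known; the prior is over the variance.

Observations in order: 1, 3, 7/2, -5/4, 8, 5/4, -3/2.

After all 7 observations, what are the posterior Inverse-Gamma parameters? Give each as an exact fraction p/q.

obs 1: x=1 → posterior Inverse-Gamma(13/4, 5/4)
obs 2: x=3 → posterior Inverse-Gamma(15/4, 13/4)
obs 3: x=7/2 → posterior Inverse-Gamma(17/4, 51/8)
obs 4: x=-5/4 → posterior Inverse-Gamma(19/4, 285/32)
obs 5: x=8 → posterior Inverse-Gamma(21/4, 1069/32)
obs 6: x=5/4 → posterior Inverse-Gamma(23/4, 535/16)
obs 7: x=-3/2 → posterior Inverse-Gamma(25/4, 585/16)

alpha=25/4, beta=585/16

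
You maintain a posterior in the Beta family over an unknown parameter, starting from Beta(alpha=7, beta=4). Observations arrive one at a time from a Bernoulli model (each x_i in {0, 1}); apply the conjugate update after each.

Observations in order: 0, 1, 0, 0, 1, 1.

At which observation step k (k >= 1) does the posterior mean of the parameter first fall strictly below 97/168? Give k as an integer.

k = 3

obs 1: x=0 → posterior Beta(7, 5)
obs 2: x=1 → posterior Beta(8, 5)
obs 3: x=0 → posterior Beta(8, 6)
obs 4: x=0 → posterior Beta(8, 7)
obs 5: x=1 → posterior Beta(9, 7)
obs 6: x=1 → posterior Beta(10, 7)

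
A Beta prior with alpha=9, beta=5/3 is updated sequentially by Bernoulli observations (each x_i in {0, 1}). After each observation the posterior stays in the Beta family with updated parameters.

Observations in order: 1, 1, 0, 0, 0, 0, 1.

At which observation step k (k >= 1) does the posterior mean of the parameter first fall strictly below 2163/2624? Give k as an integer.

obs 1: x=1 → posterior Beta(10, 5/3)
obs 2: x=1 → posterior Beta(11, 5/3)
obs 3: x=0 → posterior Beta(11, 8/3)
obs 4: x=0 → posterior Beta(11, 11/3)
obs 5: x=0 → posterior Beta(11, 14/3)
obs 6: x=0 → posterior Beta(11, 17/3)
obs 7: x=1 → posterior Beta(12, 17/3)

k = 3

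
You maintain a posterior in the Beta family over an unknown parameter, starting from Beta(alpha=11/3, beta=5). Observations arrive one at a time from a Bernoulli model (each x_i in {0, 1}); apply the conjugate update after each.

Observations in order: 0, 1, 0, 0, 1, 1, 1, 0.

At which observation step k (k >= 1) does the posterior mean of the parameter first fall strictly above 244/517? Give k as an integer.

obs 1: x=0 → posterior Beta(11/3, 6)
obs 2: x=1 → posterior Beta(14/3, 6)
obs 3: x=0 → posterior Beta(14/3, 7)
obs 4: x=0 → posterior Beta(14/3, 8)
obs 5: x=1 → posterior Beta(17/3, 8)
obs 6: x=1 → posterior Beta(20/3, 8)
obs 7: x=1 → posterior Beta(23/3, 8)
obs 8: x=0 → posterior Beta(23/3, 9)

k = 7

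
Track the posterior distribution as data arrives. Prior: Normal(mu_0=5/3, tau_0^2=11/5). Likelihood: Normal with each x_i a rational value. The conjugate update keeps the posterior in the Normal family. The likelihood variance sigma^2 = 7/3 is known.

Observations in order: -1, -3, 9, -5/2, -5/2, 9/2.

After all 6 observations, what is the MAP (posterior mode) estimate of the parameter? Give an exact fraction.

obs 1: x=-1 → posterior Normal(19/51, 77/68)
obs 2: x=-3 → posterior Normal(-221/303, 77/101)
obs 3: x=9 → posterior Normal(5/3, 77/134)
obs 4: x=-5/2 → posterior Normal(845/1002, 77/167)
obs 5: x=-5/2 → posterior Normal(7/24, 77/200)
obs 6: x=9/2 → posterior Normal(1241/1398, 77/233)

1241/1398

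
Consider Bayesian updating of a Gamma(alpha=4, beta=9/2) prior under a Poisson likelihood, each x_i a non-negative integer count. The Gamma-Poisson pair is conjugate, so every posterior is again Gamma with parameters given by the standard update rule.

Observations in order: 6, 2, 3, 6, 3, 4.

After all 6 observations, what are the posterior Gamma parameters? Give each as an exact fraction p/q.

alpha=28, beta=21/2

obs 1: x=6 → posterior Gamma(10, 11/2)
obs 2: x=2 → posterior Gamma(12, 13/2)
obs 3: x=3 → posterior Gamma(15, 15/2)
obs 4: x=6 → posterior Gamma(21, 17/2)
obs 5: x=3 → posterior Gamma(24, 19/2)
obs 6: x=4 → posterior Gamma(28, 21/2)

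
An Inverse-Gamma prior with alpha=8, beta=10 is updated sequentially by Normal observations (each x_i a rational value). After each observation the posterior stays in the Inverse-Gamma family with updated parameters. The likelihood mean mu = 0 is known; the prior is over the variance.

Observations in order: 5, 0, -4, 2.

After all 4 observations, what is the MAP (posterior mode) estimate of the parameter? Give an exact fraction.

obs 1: x=5 → posterior Inverse-Gamma(17/2, 45/2)
obs 2: x=0 → posterior Inverse-Gamma(9, 45/2)
obs 3: x=-4 → posterior Inverse-Gamma(19/2, 61/2)
obs 4: x=2 → posterior Inverse-Gamma(10, 65/2)

65/22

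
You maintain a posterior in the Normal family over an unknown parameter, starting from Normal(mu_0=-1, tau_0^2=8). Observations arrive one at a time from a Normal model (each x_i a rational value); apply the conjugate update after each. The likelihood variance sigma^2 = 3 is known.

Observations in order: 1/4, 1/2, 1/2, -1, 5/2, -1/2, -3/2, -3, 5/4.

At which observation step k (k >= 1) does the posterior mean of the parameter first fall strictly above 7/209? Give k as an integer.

obs 1: x=1/4 → posterior Normal(-1/11, 24/11)
obs 2: x=1/2 → posterior Normal(3/19, 24/19)
obs 3: x=1/2 → posterior Normal(7/27, 8/9)
obs 4: x=-1 → posterior Normal(-1/35, 24/35)
obs 5: x=5/2 → posterior Normal(19/43, 24/43)
obs 6: x=-1/2 → posterior Normal(5/17, 8/17)
obs 7: x=-3/2 → posterior Normal(3/59, 24/59)
obs 8: x=-3 → posterior Normal(-21/67, 24/67)
obs 9: x=5/4 → posterior Normal(-11/75, 8/25)

k = 2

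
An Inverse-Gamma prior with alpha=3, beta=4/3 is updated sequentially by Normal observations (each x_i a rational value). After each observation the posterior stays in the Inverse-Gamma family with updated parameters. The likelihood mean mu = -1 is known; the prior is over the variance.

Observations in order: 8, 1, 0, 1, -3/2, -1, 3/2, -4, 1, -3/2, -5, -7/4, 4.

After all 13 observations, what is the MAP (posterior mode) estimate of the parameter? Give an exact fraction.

obs 1: x=8 → posterior Inverse-Gamma(7/2, 251/6)
obs 2: x=1 → posterior Inverse-Gamma(4, 263/6)
obs 3: x=0 → posterior Inverse-Gamma(9/2, 133/3)
obs 4: x=1 → posterior Inverse-Gamma(5, 139/3)
obs 5: x=-3/2 → posterior Inverse-Gamma(11/2, 1115/24)
obs 6: x=-1 → posterior Inverse-Gamma(6, 1115/24)
obs 7: x=3/2 → posterior Inverse-Gamma(13/2, 595/12)
obs 8: x=-4 → posterior Inverse-Gamma(7, 649/12)
obs 9: x=1 → posterior Inverse-Gamma(15/2, 673/12)
obs 10: x=-3/2 → posterior Inverse-Gamma(8, 1349/24)
obs 11: x=-5 → posterior Inverse-Gamma(17/2, 1541/24)
obs 12: x=-7/4 → posterior Inverse-Gamma(9, 6191/96)
obs 13: x=4 → posterior Inverse-Gamma(19/2, 7391/96)

7391/1008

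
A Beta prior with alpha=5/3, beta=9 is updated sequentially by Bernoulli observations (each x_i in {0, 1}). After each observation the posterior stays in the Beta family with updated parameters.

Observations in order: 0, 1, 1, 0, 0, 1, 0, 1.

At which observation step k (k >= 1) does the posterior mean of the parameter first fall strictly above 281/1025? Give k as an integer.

obs 1: x=0 → posterior Beta(5/3, 10)
obs 2: x=1 → posterior Beta(8/3, 10)
obs 3: x=1 → posterior Beta(11/3, 10)
obs 4: x=0 → posterior Beta(11/3, 11)
obs 5: x=0 → posterior Beta(11/3, 12)
obs 6: x=1 → posterior Beta(14/3, 12)
obs 7: x=0 → posterior Beta(14/3, 13)
obs 8: x=1 → posterior Beta(17/3, 13)

k = 6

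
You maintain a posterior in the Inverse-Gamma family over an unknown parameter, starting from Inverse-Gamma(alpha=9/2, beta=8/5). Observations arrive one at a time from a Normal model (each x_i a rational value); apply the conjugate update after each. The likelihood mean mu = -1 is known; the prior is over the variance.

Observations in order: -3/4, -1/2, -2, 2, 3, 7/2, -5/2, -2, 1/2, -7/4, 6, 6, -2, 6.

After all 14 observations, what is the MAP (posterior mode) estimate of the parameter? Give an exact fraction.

obs 1: x=-3/4 → posterior Inverse-Gamma(5, 261/160)
obs 2: x=-1/2 → posterior Inverse-Gamma(11/2, 281/160)
obs 3: x=-2 → posterior Inverse-Gamma(6, 361/160)
obs 4: x=2 → posterior Inverse-Gamma(13/2, 1081/160)
obs 5: x=3 → posterior Inverse-Gamma(7, 2361/160)
obs 6: x=7/2 → posterior Inverse-Gamma(15/2, 3981/160)
obs 7: x=-5/2 → posterior Inverse-Gamma(8, 4161/160)
obs 8: x=-2 → posterior Inverse-Gamma(17/2, 4241/160)
obs 9: x=1/2 → posterior Inverse-Gamma(9, 4421/160)
obs 10: x=-7/4 → posterior Inverse-Gamma(19/2, 2233/80)
obs 11: x=6 → posterior Inverse-Gamma(10, 4193/80)
obs 12: x=6 → posterior Inverse-Gamma(21/2, 6153/80)
obs 13: x=-2 → posterior Inverse-Gamma(11, 6193/80)
obs 14: x=6 → posterior Inverse-Gamma(23/2, 8153/80)

8153/1000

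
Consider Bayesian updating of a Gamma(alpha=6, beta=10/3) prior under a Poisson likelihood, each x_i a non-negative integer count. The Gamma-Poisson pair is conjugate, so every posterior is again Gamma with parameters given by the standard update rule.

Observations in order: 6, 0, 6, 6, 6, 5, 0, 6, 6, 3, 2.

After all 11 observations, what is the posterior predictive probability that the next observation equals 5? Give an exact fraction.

1011389452669451308592657800621761820910888917930009533235843934731407130888517090187250795311/7483528532883260976730352229920683337873285927723985631431473439277170246053689333698529329152

obs 1: x=6 → posterior Gamma(12, 13/3)
obs 2: x=0 → posterior Gamma(12, 16/3)
obs 3: x=6 → posterior Gamma(18, 19/3)
obs 4: x=6 → posterior Gamma(24, 22/3)
obs 5: x=6 → posterior Gamma(30, 25/3)
obs 6: x=5 → posterior Gamma(35, 28/3)
obs 7: x=0 → posterior Gamma(35, 31/3)
obs 8: x=6 → posterior Gamma(41, 34/3)
obs 9: x=6 → posterior Gamma(47, 37/3)
obs 10: x=3 → posterior Gamma(50, 40/3)
obs 11: x=2 → posterior Gamma(52, 43/3)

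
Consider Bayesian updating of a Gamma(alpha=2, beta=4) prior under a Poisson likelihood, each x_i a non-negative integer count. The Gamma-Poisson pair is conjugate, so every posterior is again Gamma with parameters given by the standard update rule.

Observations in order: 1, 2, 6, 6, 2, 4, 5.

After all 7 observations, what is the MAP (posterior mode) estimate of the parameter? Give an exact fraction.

obs 1: x=1 → posterior Gamma(3, 5)
obs 2: x=2 → posterior Gamma(5, 6)
obs 3: x=6 → posterior Gamma(11, 7)
obs 4: x=6 → posterior Gamma(17, 8)
obs 5: x=2 → posterior Gamma(19, 9)
obs 6: x=4 → posterior Gamma(23, 10)
obs 7: x=5 → posterior Gamma(28, 11)

27/11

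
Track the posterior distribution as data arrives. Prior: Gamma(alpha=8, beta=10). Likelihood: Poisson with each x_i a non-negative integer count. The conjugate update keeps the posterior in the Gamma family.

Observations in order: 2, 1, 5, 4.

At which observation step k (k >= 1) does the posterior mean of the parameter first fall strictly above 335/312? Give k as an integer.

k = 3

obs 1: x=2 → posterior Gamma(10, 11)
obs 2: x=1 → posterior Gamma(11, 12)
obs 3: x=5 → posterior Gamma(16, 13)
obs 4: x=4 → posterior Gamma(20, 14)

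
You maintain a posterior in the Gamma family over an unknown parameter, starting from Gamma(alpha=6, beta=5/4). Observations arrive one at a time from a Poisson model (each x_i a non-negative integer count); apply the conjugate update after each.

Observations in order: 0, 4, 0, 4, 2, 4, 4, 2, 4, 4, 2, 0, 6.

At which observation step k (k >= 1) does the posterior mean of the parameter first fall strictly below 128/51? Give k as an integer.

obs 1: x=0 → posterior Gamma(6, 9/4)
obs 2: x=4 → posterior Gamma(10, 13/4)
obs 3: x=0 → posterior Gamma(10, 17/4)
obs 4: x=4 → posterior Gamma(14, 21/4)
obs 5: x=2 → posterior Gamma(16, 25/4)
obs 6: x=4 → posterior Gamma(20, 29/4)
obs 7: x=4 → posterior Gamma(24, 33/4)
obs 8: x=2 → posterior Gamma(26, 37/4)
obs 9: x=4 → posterior Gamma(30, 41/4)
obs 10: x=4 → posterior Gamma(34, 45/4)
obs 11: x=2 → posterior Gamma(36, 49/4)
obs 12: x=0 → posterior Gamma(36, 53/4)
obs 13: x=6 → posterior Gamma(42, 57/4)

k = 3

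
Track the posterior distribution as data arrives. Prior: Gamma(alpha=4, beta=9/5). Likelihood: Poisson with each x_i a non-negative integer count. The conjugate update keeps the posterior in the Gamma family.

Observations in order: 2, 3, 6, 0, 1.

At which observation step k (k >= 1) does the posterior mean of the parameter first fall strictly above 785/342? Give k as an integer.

obs 1: x=2 → posterior Gamma(6, 14/5)
obs 2: x=3 → posterior Gamma(9, 19/5)
obs 3: x=6 → posterior Gamma(15, 24/5)
obs 4: x=0 → posterior Gamma(15, 29/5)
obs 5: x=1 → posterior Gamma(16, 34/5)

k = 2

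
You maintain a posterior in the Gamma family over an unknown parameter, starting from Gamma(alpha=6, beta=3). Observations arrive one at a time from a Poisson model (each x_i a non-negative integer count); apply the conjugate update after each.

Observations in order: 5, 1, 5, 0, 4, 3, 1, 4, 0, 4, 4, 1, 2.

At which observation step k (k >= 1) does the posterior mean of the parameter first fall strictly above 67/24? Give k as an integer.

obs 1: x=5 → posterior Gamma(11, 4)
obs 2: x=1 → posterior Gamma(12, 5)
obs 3: x=5 → posterior Gamma(17, 6)
obs 4: x=0 → posterior Gamma(17, 7)
obs 5: x=4 → posterior Gamma(21, 8)
obs 6: x=3 → posterior Gamma(24, 9)
obs 7: x=1 → posterior Gamma(25, 10)
obs 8: x=4 → posterior Gamma(29, 11)
obs 9: x=0 → posterior Gamma(29, 12)
obs 10: x=4 → posterior Gamma(33, 13)
obs 11: x=4 → posterior Gamma(37, 14)
obs 12: x=1 → posterior Gamma(38, 15)
obs 13: x=2 → posterior Gamma(40, 16)

k = 3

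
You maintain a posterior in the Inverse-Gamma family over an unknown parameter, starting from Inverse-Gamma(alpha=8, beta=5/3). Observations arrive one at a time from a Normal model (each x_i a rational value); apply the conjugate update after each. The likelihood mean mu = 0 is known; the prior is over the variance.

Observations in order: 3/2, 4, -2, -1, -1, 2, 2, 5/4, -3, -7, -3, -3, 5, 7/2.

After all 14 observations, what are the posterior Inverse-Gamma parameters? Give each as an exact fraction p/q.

obs 1: x=3/2 → posterior Inverse-Gamma(17/2, 67/24)
obs 2: x=4 → posterior Inverse-Gamma(9, 259/24)
obs 3: x=-2 → posterior Inverse-Gamma(19/2, 307/24)
obs 4: x=-1 → posterior Inverse-Gamma(10, 319/24)
obs 5: x=-1 → posterior Inverse-Gamma(21/2, 331/24)
obs 6: x=2 → posterior Inverse-Gamma(11, 379/24)
obs 7: x=2 → posterior Inverse-Gamma(23/2, 427/24)
obs 8: x=5/4 → posterior Inverse-Gamma(12, 1783/96)
obs 9: x=-3 → posterior Inverse-Gamma(25/2, 2215/96)
obs 10: x=-7 → posterior Inverse-Gamma(13, 4567/96)
obs 11: x=-3 → posterior Inverse-Gamma(27/2, 4999/96)
obs 12: x=-3 → posterior Inverse-Gamma(14, 5431/96)
obs 13: x=5 → posterior Inverse-Gamma(29/2, 6631/96)
obs 14: x=7/2 → posterior Inverse-Gamma(15, 7219/96)

alpha=15, beta=7219/96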